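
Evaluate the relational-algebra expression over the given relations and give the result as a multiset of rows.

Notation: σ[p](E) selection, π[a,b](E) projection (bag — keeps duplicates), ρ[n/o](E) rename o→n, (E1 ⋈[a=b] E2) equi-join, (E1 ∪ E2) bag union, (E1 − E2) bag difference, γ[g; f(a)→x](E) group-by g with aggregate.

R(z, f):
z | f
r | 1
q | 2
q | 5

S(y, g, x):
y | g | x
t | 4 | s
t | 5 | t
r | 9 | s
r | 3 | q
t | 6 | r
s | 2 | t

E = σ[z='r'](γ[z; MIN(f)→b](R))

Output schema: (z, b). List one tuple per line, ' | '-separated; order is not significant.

Stepwise |·|:
  R → 3
  γ[z; MIN(f)→b](R) → 2
  σ[z='r'](γ[z; MIN(f)→b](R)) → 1

== RESULT ==
z | b
r | 1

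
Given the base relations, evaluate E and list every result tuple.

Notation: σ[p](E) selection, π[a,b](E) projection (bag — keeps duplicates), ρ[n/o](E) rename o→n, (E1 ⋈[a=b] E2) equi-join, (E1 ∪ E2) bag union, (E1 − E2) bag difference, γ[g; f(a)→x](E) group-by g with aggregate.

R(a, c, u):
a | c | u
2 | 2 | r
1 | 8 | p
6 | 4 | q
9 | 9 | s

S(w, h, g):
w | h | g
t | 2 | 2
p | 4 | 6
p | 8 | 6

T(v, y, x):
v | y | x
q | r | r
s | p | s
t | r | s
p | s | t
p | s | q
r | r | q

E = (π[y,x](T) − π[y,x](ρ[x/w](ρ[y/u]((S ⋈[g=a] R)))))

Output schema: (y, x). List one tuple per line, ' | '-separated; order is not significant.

Stepwise |·|:
  T → 6
  π[y,x](T) → 6
  S → 3
  R → 4
  (S ⋈[g=a] R) → 3
  ρ[y/u]((S ⋈[g=a] R)) → 3
  ρ[x/w](ρ[y/u]((S ⋈[g=a] R))) → 3
  π[y,x](ρ[x/w](ρ[y/u]((S ⋈[g=a] R)))) → 3
  (π[y,x](T) − π[y,x](ρ[x/w](ρ[y/u]((S ⋈[g=a] R))))) → 6

== RESULT ==
y | x
p | s
r | q
r | r
r | s
s | q
s | t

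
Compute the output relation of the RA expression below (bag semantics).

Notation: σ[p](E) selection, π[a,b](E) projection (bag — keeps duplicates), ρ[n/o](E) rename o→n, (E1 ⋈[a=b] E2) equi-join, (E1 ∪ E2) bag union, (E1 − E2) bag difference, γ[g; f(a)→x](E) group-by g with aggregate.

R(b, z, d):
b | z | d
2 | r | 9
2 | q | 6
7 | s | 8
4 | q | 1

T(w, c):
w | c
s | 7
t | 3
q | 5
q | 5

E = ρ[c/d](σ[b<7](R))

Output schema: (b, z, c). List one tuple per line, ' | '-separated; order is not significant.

Row counts bottom-up:
  R → 4
  σ[b<7](R) → 3
  ρ[c/d](σ[b<7](R)) → 3

== RESULT ==
b | z | c
2 | q | 6
2 | r | 9
4 | q | 1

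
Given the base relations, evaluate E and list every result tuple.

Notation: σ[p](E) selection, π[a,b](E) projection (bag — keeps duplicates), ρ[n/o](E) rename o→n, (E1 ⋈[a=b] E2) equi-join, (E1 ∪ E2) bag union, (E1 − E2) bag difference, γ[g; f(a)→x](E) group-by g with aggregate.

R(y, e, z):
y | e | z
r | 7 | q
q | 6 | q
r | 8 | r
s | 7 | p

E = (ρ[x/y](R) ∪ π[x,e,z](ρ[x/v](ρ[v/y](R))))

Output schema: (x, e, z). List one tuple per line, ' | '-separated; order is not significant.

Row counts bottom-up:
  R → 4
  ρ[x/y](R) → 4
  R → 4
  ρ[v/y](R) → 4
  ρ[x/v](ρ[v/y](R)) → 4
  π[x,e,z](ρ[x/v](ρ[v/y](R))) → 4
  (ρ[x/y](R) ∪ π[x,e,z](ρ[x/v](ρ[v/y](R)))) → 8

== RESULT ==
x | e | z
q | 6 | q
q | 6 | q
r | 7 | q
r | 7 | q
r | 8 | r
r | 8 | r
s | 7 | p
s | 7 | p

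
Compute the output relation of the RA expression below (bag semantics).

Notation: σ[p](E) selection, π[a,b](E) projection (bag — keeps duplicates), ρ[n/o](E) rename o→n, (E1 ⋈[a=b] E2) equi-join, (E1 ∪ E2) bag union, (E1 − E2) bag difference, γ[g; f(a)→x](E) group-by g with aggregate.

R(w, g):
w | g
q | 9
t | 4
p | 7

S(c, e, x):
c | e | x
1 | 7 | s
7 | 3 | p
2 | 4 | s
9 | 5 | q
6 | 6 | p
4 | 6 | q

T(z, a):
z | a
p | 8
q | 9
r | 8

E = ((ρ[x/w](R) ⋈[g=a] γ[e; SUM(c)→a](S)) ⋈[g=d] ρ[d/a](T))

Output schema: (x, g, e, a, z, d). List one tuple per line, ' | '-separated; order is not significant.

Subexpression sizes:
  R → 3
  ρ[x/w](R) → 3
  S → 6
  γ[e; SUM(c)→a](S) → 5
  (ρ[x/w](R) ⋈[g=a] γ[e; SUM(c)→a](S)) → 2
  T → 3
  ρ[d/a](T) → 3
  ((ρ[x/w](R) ⋈[g=a] γ[e; SUM(c)→a](S)) ⋈[g=d] ρ[d/a](T)) → 1

== RESULT ==
x | g | e | a | z | d
q | 9 | 5 | 9 | q | 9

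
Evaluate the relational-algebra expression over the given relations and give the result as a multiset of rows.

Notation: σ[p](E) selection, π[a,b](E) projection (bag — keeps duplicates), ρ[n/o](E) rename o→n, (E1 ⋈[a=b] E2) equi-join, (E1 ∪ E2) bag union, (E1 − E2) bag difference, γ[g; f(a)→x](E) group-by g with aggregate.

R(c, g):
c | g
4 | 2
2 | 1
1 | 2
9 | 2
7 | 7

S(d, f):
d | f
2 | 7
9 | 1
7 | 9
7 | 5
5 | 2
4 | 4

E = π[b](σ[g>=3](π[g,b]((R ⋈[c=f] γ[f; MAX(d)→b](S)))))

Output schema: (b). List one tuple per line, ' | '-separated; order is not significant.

Per-node cardinality:
  R → 5
  S → 6
  γ[f; MAX(d)→b](S) → 6
  (R ⋈[c=f] γ[f; MAX(d)→b](S)) → 5
  π[g,b]((R ⋈[c=f] γ[f; MAX(d)→b](S))) → 5
  σ[g>=3](π[g,b]((R ⋈[c=f] γ[f; MAX(d)→b](S)))) → 1
  π[b](σ[g>=3](π[g,b]((R ⋈[c=f] γ[f; MAX(d)→b](S))))) → 1

== RESULT ==
b
2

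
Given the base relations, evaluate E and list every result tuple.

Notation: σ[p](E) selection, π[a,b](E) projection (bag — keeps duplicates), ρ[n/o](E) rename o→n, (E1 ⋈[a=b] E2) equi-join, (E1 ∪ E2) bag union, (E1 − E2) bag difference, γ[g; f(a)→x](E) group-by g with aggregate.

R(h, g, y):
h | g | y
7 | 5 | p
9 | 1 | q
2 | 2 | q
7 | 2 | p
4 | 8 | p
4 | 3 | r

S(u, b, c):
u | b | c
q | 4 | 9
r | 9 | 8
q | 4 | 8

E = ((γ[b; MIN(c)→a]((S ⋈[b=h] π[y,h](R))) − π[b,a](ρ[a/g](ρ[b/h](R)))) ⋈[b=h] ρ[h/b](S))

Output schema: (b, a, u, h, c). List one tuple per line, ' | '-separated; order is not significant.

Per-node cardinality:
  S → 3
  R → 6
  π[y,h](R) → 6
  (S ⋈[b=h] π[y,h](R)) → 5
  γ[b; MIN(c)→a]((S ⋈[b=h] π[y,h](R))) → 2
  R → 6
  ρ[b/h](R) → 6
  ρ[a/g](ρ[b/h](R)) → 6
  π[b,a](ρ[a/g](ρ[b/h](R))) → 6
  (γ[b; MIN(c)→a]((S ⋈[b=h] π[y,h](R))) − π[b,a](ρ[a/g](ρ[b/h](R)))) → 1
  S → 3
  ρ[h/b](S) → 3
  ((γ[b; MIN(c)→a]((S ⋈[b=h] π[y,h](R))) − π[b,a](ρ[a/g](ρ[b/h](R)))) ⋈[b=h] ρ[h/b](S)) → 1

== RESULT ==
b | a | u | h | c
9 | 8 | r | 9 | 8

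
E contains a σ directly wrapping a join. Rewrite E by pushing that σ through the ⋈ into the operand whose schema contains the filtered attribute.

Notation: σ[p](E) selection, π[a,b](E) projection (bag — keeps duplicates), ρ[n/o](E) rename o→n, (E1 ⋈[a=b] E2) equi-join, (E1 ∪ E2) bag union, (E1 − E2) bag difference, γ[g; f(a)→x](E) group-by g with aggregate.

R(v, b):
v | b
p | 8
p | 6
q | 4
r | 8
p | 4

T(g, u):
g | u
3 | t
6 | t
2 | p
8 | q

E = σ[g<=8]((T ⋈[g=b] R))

σ filters on g, owned by the left side.
E' = (σ[g<=8](T) ⋈[g=b] R)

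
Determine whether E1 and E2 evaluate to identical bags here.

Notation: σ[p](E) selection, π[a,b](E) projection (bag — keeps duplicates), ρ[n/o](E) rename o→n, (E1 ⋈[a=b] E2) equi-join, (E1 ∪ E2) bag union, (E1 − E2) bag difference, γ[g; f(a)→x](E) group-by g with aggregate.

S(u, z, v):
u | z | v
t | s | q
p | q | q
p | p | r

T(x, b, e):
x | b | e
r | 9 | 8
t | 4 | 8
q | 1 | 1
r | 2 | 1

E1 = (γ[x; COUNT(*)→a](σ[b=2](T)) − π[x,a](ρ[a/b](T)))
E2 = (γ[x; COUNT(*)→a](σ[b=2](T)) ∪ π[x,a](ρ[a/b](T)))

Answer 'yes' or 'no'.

E1 per-node cardinality:
  T → 4
  σ[b=2](T) → 1
  γ[x; COUNT(*)→a](σ[b=2](T)) → 1
  T → 4
  ρ[a/b](T) → 4
  π[x,a](ρ[a/b](T)) → 4
  (γ[x; COUNT(*)→a](σ[b=2](T)) − π[x,a](ρ[a/b](T))) → 1
E2 per-node cardinality:
  T → 4
  σ[b=2](T) → 1
  γ[x; COUNT(*)→a](σ[b=2](T)) → 1
  T → 4
  ρ[a/b](T) → 4
  π[x,a](ρ[a/b](T)) → 4
  (γ[x; COUNT(*)→a](σ[b=2](T)) ∪ π[x,a](ρ[a/b](T))) → 5

E1 result:
x | a
r | 1
E2 result:
x | a
q | 1
r | 1
r | 2
r | 9
t | 4
Witness: ('r', 2) appears 0× in E1 but 1× in E2.

no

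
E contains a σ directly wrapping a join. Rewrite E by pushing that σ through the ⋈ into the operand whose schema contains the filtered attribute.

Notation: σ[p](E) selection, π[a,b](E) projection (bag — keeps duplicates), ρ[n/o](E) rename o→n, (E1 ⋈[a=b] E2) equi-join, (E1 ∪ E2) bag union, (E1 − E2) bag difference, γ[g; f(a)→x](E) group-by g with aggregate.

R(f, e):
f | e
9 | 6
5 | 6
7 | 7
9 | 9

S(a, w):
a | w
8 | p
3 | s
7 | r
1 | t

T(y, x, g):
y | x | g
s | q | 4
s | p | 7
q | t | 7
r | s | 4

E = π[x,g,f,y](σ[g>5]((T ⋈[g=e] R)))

σ filters on g, owned by the left side.
E' = π[x,g,f,y]((σ[g>5](T) ⋈[g=e] R))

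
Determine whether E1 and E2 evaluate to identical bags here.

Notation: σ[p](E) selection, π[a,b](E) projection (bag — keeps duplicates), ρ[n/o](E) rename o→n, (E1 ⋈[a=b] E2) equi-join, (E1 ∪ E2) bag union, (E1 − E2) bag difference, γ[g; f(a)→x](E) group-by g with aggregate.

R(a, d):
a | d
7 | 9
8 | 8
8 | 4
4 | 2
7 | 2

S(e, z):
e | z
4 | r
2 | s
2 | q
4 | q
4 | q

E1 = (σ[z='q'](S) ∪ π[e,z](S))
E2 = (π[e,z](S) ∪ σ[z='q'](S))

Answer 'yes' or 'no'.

E1 row counts bottom-up:
  S → 5
  σ[z='q'](S) → 3
  S → 5
  π[e,z](S) → 5
  (σ[z='q'](S) ∪ π[e,z](S)) → 8
E2 row counts bottom-up:
  S → 5
  π[e,z](S) → 5
  S → 5
  σ[z='q'](S) → 3
  (π[e,z](S) ∪ σ[z='q'](S)) → 8

E1 and E2 produce the same multiset:
e | z
2 | q
2 | q
2 | s
4 | q
4 | q
4 | q
4 | q
4 | r

yes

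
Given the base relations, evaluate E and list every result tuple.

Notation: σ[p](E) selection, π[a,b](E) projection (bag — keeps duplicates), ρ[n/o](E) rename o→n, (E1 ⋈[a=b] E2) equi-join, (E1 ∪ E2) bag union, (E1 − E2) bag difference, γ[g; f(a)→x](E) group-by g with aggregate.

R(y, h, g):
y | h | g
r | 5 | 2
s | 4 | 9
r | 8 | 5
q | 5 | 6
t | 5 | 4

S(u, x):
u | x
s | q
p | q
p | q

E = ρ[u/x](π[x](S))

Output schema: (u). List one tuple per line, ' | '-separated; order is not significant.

Subexpression sizes:
  S → 3
  π[x](S) → 3
  ρ[u/x](π[x](S)) → 3

== RESULT ==
u
q
q
q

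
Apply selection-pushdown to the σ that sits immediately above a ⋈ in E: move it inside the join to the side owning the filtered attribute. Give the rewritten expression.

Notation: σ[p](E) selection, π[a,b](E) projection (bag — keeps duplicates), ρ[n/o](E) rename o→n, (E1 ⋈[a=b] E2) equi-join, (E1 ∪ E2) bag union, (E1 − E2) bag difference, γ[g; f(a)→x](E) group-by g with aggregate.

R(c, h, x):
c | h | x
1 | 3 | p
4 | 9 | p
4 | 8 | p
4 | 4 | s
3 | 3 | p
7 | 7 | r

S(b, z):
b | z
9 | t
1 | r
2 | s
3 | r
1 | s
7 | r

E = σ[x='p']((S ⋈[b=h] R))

σ filters on x, owned by the right side.
E' = (S ⋈[b=h] σ[x='p'](R))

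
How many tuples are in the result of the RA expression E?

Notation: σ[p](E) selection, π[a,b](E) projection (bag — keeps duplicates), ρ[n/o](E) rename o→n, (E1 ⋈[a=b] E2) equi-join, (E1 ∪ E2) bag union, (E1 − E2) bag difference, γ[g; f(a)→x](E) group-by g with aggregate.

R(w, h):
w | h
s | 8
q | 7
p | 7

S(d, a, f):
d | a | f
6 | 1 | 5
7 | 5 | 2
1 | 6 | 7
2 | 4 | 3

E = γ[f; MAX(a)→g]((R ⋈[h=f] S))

Stepwise |·|:
  R → 3
  S → 4
  (R ⋈[h=f] S) → 2
  γ[f; MAX(a)→g]((R ⋈[h=f] S)) → 1

|E| = 1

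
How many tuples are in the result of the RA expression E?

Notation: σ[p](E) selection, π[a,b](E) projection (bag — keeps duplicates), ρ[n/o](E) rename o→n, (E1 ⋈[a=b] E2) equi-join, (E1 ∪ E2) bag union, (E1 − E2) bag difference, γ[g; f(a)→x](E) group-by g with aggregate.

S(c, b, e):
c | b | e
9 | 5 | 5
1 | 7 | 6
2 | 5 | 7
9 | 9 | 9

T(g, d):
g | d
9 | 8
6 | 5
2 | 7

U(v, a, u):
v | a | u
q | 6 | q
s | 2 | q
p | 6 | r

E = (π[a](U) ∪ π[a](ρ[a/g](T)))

Stepwise |·|:
  U → 3
  π[a](U) → 3
  T → 3
  ρ[a/g](T) → 3
  π[a](ρ[a/g](T)) → 3
  (π[a](U) ∪ π[a](ρ[a/g](T))) → 6

|E| = 6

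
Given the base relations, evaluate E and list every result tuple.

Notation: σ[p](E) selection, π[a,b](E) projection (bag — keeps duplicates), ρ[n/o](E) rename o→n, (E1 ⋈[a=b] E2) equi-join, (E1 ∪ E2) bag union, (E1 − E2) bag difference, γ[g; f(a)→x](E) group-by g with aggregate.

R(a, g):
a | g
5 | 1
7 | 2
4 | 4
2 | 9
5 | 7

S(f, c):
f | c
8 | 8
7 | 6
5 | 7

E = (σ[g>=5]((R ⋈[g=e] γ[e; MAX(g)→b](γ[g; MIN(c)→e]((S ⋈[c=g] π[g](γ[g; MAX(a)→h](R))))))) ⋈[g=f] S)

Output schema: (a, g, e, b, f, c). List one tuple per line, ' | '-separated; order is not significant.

Per-node cardinality:
  R → 5
  S → 3
  R → 5
  γ[g; MAX(a)→h](R) → 5
  π[g](γ[g; MAX(a)→h](R)) → 5
  (S ⋈[c=g] π[g](γ[g; MAX(a)→h](R))) → 1
  γ[g; MIN(c)→e]((S ⋈[c=g] π[g](γ[g; MAX(a)→h](R)))) → 1
  γ[e; MAX(g)→b](γ[g; MIN(c)→e]((S ⋈[c=g] π[g](γ[g; MAX(a)→h](R))))) → 1
  (R ⋈[g=e] γ[e; MAX(g)→b](γ[g; MIN(c)→e]((S ⋈[c=g] π[g](γ[g; MAX(a)→h](R)))))) → 1
  σ[g>=5]((R ⋈[g=e] γ[e; MAX(g)→b](γ[g; MIN(c)→e]((S ⋈[c=g] π[g](γ[g; MAX(a)→h](R))))))) → 1
  S → 3
  (σ[g>=5]((R ⋈[g=e] γ[e; MAX(g)→b](γ[g; MIN(c)→e]((S ⋈[c=g] π[g](γ[g; MAX(a)→h](R))))))) ⋈[g=f] S) → 1

== RESULT ==
a | g | e | b | f | c
5 | 7 | 7 | 7 | 7 | 6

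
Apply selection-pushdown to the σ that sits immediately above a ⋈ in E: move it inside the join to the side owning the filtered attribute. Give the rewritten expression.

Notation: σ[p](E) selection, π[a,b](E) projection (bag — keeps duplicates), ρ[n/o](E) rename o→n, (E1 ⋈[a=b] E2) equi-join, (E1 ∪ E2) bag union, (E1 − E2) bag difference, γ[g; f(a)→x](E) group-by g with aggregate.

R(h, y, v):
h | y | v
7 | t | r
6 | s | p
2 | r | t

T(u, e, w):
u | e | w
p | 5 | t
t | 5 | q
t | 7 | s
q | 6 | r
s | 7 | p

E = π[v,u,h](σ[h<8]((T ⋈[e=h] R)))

σ filters on h, owned by the right side.
E' = π[v,u,h]((T ⋈[e=h] σ[h<8](R)))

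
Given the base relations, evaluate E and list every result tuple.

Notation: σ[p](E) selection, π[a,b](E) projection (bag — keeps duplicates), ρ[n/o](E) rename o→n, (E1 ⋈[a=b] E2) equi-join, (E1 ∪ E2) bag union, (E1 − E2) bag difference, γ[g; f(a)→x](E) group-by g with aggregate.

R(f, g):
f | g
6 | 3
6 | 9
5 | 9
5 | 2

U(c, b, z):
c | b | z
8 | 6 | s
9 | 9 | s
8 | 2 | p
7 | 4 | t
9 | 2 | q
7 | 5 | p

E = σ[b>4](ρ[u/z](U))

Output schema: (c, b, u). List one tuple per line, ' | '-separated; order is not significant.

Row counts bottom-up:
  U → 6
  ρ[u/z](U) → 6
  σ[b>4](ρ[u/z](U)) → 3

== RESULT ==
c | b | u
7 | 5 | p
8 | 6 | s
9 | 9 | s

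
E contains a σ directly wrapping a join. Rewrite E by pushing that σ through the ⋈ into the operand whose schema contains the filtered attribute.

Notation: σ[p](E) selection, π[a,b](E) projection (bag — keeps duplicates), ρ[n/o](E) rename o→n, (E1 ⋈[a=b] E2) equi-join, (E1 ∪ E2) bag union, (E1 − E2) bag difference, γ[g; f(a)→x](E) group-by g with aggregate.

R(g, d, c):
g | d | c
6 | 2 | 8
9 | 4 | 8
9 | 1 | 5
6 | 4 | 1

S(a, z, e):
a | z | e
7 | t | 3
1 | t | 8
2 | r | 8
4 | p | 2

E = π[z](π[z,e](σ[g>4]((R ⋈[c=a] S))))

σ filters on g, owned by the left side.
E' = π[z](π[z,e]((σ[g>4](R) ⋈[c=a] S)))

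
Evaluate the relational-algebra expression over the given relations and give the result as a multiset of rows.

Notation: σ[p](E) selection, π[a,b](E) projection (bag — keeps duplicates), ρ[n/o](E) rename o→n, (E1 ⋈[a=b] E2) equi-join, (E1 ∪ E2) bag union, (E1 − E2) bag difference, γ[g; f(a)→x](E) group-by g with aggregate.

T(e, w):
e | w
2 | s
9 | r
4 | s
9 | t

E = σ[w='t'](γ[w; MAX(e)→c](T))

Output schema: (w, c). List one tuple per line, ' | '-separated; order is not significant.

Row counts bottom-up:
  T → 4
  γ[w; MAX(e)→c](T) → 3
  σ[w='t'](γ[w; MAX(e)→c](T)) → 1

== RESULT ==
w | c
t | 9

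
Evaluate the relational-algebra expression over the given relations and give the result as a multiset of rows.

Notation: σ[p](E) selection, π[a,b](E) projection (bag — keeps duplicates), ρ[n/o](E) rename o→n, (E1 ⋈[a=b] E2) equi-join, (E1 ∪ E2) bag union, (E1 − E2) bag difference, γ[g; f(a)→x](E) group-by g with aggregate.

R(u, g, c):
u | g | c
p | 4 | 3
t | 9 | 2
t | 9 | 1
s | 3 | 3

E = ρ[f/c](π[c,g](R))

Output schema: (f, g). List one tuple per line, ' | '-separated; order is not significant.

Row counts bottom-up:
  R → 4
  π[c,g](R) → 4
  ρ[f/c](π[c,g](R)) → 4

== RESULT ==
f | g
1 | 9
2 | 9
3 | 3
3 | 4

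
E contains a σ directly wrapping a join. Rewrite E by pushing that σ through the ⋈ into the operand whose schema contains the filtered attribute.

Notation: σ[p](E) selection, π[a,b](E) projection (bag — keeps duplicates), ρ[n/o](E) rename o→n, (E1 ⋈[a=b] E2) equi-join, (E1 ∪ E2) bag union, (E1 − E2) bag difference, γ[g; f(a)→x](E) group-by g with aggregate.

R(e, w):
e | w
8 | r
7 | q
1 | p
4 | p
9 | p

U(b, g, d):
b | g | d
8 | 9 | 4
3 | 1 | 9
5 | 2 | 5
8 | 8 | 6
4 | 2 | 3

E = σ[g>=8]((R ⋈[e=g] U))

σ filters on g, owned by the right side.
E' = (R ⋈[e=g] σ[g>=8](U))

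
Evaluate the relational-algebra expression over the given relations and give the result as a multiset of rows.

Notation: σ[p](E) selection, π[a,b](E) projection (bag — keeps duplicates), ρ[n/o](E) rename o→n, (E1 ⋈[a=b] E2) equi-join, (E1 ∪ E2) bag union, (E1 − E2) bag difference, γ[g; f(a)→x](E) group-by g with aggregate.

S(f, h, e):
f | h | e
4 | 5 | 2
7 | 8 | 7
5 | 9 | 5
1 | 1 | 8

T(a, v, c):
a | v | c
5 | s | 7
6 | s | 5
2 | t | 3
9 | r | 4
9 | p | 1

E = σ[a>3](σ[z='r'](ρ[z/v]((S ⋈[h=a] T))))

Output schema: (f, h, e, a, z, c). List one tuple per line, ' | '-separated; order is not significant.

Row counts bottom-up:
  S → 4
  T → 5
  (S ⋈[h=a] T) → 3
  ρ[z/v]((S ⋈[h=a] T)) → 3
  σ[z='r'](ρ[z/v]((S ⋈[h=a] T))) → 1
  σ[a>3](σ[z='r'](ρ[z/v]((S ⋈[h=a] T)))) → 1

== RESULT ==
f | h | e | a | z | c
5 | 9 | 5 | 9 | r | 4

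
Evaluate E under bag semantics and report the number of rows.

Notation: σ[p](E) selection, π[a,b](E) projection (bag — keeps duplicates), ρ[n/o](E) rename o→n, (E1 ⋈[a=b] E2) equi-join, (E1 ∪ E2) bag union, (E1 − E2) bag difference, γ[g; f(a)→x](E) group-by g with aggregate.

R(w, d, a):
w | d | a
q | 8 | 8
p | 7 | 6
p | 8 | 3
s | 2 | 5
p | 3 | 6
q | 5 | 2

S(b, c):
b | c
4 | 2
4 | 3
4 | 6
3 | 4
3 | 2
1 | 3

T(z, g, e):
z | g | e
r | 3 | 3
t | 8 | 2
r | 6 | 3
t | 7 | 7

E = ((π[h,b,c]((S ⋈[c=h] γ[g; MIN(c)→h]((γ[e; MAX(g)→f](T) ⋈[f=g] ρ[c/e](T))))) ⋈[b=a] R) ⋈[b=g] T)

Row counts bottom-up:
  S → 6
  T → 4
  γ[e; MAX(g)→f](T) → 3
  T → 4
  ρ[c/e](T) → 4
  (γ[e; MAX(g)→f](T) ⋈[f=g] ρ[c/e](T)) → 3
  γ[g; MIN(c)→h]((γ[e; MAX(g)→f](T) ⋈[f=g] ρ[c/e](T))) → 3
  (S ⋈[c=h] γ[g; MIN(c)→h]((γ[e; MAX(g)→f](T) ⋈[f=g] ρ[c/e](T)))) → 4
  π[h,b,c]((S ⋈[c=h] γ[g; MIN(c)→h]((γ[e; MAX(g)→f](T) ⋈[f=g] ρ[c/e](T))))) → 4
  R → 6
  (π[h,b,c]((S ⋈[c=h] γ[g; MIN(c)→h]((γ[e; MAX(g)→f](T) ⋈[f=g] ρ[c/e](T))))) ⋈[b=a] R) → 1
  T → 4
  ((π[h,b,c]((S ⋈[c=h] γ[g; MIN(c)→h]((γ[e; MAX(g)→f](T) ⋈[f=g] ρ[c/e](T))))) ⋈[b=a] R) ⋈[b=g] T) → 1

|E| = 1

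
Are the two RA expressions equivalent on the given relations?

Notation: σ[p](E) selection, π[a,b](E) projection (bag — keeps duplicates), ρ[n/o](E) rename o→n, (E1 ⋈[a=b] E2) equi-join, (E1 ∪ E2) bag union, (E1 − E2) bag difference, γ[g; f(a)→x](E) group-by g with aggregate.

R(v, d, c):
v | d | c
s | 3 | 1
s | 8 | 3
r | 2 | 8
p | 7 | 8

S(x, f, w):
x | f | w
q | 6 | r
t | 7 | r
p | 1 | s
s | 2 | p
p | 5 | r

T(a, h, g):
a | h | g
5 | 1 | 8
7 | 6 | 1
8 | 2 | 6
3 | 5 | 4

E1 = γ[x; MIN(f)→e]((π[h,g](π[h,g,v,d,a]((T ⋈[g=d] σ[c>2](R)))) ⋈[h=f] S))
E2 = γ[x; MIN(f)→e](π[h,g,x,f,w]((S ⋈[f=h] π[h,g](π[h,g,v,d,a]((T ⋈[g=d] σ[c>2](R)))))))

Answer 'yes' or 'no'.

E1 row counts bottom-up:
  T → 4
  R → 4
  σ[c>2](R) → 3
  (T ⋈[g=d] σ[c>2](R)) → 1
  π[h,g,v,d,a]((T ⋈[g=d] σ[c>2](R))) → 1
  π[h,g](π[h,g,v,d,a]((T ⋈[g=d] σ[c>2](R)))) → 1
  S → 5
  (π[h,g](π[h,g,v,d,a]((T ⋈[g=d] σ[c>2](R)))) ⋈[h=f] S) → 1
  γ[x; MIN(f)→e]((π[h,g](π[h,g,v,d,a]((T ⋈[g=d] σ[c>2](R)))) ⋈[h=f] S)) → 1
E2 row counts bottom-up:
  S → 5
  T → 4
  R → 4
  σ[c>2](R) → 3
  (T ⋈[g=d] σ[c>2](R)) → 1
  π[h,g,v,d,a]((T ⋈[g=d] σ[c>2](R))) → 1
  π[h,g](π[h,g,v,d,a]((T ⋈[g=d] σ[c>2](R)))) → 1
  (S ⋈[f=h] π[h,g](π[h,g,v,d,a]((T ⋈[g=d] σ[c>2](R))))) → 1
  π[h,g,x,f,w]((S ⋈[f=h] π[h,g](π[h,g,v,d,a]((T ⋈[g=d] σ[c>2](R)))))) → 1
  γ[x; MIN(f)→e](π[h,g,x,f,w]((S ⋈[f=h] π[h,g](π[h,g,v,d,a]((T ⋈[g=d] σ[c>2](R))))))) → 1

E1 and E2 produce the same multiset:
x | e
p | 1

yes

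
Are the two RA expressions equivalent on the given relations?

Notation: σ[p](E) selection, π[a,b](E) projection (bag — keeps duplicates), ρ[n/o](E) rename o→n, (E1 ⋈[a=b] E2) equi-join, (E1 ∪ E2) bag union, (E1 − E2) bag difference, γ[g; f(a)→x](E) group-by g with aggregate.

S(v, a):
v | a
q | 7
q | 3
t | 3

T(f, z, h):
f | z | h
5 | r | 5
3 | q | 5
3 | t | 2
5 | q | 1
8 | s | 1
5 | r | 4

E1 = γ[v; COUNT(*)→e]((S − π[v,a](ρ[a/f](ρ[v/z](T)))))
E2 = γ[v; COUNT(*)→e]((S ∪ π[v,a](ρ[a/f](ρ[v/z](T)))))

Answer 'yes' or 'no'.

E1 subexpression sizes:
  S → 3
  T → 6
  ρ[v/z](T) → 6
  ρ[a/f](ρ[v/z](T)) → 6
  π[v,a](ρ[a/f](ρ[v/z](T))) → 6
  (S − π[v,a](ρ[a/f](ρ[v/z](T)))) → 1
  γ[v; COUNT(*)→e]((S − π[v,a](ρ[a/f](ρ[v/z](T))))) → 1
E2 subexpression sizes:
  S → 3
  T → 6
  ρ[v/z](T) → 6
  ρ[a/f](ρ[v/z](T)) → 6
  π[v,a](ρ[a/f](ρ[v/z](T))) → 6
  (S ∪ π[v,a](ρ[a/f](ρ[v/z](T)))) → 9
  γ[v; COUNT(*)→e]((S ∪ π[v,a](ρ[a/f](ρ[v/z](T))))) → 4

E1 result:
v | e
q | 1
E2 result:
v | e
q | 4
r | 2
s | 1
t | 2
Witness: ('r', 2) appears 0× in E1 but 1× in E2.

no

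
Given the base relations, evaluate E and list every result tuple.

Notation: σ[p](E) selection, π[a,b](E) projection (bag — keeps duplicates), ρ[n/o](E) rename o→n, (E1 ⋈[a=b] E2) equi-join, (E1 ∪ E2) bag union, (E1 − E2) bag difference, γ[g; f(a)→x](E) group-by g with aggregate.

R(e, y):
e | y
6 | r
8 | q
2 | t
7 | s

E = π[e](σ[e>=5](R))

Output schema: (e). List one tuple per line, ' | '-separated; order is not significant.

Stepwise |·|:
  R → 4
  σ[e>=5](R) → 3
  π[e](σ[e>=5](R)) → 3

== RESULT ==
e
6
7
8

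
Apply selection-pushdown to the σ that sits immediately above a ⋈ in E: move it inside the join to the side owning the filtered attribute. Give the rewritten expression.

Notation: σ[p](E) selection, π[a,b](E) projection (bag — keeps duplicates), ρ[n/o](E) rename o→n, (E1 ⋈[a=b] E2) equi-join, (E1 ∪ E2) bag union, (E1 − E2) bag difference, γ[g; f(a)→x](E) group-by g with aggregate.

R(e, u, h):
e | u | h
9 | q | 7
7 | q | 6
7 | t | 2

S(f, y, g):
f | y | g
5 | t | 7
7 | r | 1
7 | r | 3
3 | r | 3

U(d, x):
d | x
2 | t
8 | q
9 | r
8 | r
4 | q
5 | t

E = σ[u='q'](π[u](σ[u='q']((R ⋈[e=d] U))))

σ filters on u, owned by the left side.
E' = σ[u='q'](π[u]((σ[u='q'](R) ⋈[e=d] U)))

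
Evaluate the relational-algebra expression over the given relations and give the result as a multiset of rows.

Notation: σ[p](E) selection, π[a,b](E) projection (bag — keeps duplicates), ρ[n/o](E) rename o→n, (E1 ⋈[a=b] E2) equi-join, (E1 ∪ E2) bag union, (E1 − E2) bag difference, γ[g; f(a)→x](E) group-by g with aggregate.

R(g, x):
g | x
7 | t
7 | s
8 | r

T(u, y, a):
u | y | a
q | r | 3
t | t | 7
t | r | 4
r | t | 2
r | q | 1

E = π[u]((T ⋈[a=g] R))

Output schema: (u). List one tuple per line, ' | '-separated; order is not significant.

Per-node cardinality:
  T → 5
  R → 3
  (T ⋈[a=g] R) → 2
  π[u]((T ⋈[a=g] R)) → 2

== RESULT ==
u
t
t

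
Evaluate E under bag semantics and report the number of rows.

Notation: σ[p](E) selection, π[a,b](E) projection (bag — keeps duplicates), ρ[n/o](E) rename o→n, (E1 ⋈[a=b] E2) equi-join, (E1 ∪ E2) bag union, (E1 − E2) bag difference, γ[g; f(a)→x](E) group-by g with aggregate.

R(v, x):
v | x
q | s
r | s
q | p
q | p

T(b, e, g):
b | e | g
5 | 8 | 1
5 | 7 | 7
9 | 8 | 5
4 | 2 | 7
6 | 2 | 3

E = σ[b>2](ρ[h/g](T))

Row counts bottom-up:
  T → 5
  ρ[h/g](T) → 5
  σ[b>2](ρ[h/g](T)) → 5

|E| = 5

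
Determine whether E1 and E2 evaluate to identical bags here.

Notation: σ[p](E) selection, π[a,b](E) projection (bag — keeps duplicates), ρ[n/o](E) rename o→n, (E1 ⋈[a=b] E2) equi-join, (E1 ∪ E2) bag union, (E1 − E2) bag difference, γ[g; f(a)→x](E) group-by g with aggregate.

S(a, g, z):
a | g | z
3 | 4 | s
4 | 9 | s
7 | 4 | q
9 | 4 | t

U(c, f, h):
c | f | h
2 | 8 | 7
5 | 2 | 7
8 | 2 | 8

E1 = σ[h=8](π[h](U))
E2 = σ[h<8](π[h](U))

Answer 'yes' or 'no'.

E1 row counts bottom-up:
  U → 3
  π[h](U) → 3
  σ[h=8](π[h](U)) → 1
E2 row counts bottom-up:
  U → 3
  π[h](U) → 3
  σ[h<8](π[h](U)) → 2

E1 result:
h
8
E2 result:
h
7
7
Witness: (7,) appears 0× in E1 but 2× in E2.

no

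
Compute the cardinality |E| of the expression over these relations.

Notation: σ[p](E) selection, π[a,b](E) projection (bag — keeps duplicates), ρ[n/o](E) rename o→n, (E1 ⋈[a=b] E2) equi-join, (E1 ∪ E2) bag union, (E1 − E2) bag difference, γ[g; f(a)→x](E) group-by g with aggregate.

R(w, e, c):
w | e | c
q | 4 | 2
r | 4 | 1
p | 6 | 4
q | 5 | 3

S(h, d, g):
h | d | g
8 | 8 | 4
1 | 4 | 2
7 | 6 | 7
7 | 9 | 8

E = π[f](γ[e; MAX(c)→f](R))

Per-node cardinality:
  R → 4
  γ[e; MAX(c)→f](R) → 3
  π[f](γ[e; MAX(c)→f](R)) → 3

|E| = 3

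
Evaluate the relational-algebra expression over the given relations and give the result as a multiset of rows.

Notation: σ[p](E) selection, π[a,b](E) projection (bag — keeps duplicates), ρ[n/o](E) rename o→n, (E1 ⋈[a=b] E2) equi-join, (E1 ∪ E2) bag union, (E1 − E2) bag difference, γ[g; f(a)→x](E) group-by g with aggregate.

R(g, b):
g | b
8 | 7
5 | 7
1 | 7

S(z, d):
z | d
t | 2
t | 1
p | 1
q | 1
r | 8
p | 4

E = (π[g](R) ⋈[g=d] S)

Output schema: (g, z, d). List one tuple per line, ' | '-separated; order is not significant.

Per-node cardinality:
  R → 3
  π[g](R) → 3
  S → 6
  (π[g](R) ⋈[g=d] S) → 4

== RESULT ==
g | z | d
1 | p | 1
1 | q | 1
1 | t | 1
8 | r | 8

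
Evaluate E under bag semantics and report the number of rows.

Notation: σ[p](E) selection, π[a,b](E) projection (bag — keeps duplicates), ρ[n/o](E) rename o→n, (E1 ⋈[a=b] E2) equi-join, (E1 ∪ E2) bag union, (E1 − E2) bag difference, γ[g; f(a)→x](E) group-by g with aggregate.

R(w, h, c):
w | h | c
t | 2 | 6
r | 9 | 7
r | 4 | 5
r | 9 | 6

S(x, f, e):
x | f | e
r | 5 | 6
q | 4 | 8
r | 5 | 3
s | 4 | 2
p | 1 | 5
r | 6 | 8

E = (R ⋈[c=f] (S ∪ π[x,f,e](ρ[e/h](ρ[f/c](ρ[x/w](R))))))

Per-node cardinality:
  R → 4
  S → 6
  R → 4
  ρ[x/w](R) → 4
  ρ[f/c](ρ[x/w](R)) → 4
  ρ[e/h](ρ[f/c](ρ[x/w](R))) → 4
  π[x,f,e](ρ[e/h](ρ[f/c](ρ[x/w](R)))) → 4
  (S ∪ π[x,f,e](ρ[e/h](ρ[f/c](ρ[x/w](R))))) → 10
  (R ⋈[c=f] (S ∪ π[x,f,e](ρ[e/h](ρ[f/c](ρ[x/w](R)))))) → 10

|E| = 10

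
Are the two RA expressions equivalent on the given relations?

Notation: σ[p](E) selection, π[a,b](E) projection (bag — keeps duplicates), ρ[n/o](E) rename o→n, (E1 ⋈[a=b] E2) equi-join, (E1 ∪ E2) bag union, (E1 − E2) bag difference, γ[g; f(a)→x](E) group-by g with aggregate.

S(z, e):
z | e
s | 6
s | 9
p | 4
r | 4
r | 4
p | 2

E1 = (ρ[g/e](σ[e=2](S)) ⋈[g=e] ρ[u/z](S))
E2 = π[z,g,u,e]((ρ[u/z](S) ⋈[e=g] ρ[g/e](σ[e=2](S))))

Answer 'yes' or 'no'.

E1 stepwise |·|:
  S → 6
  σ[e=2](S) → 1
  ρ[g/e](σ[e=2](S)) → 1
  S → 6
  ρ[u/z](S) → 6
  (ρ[g/e](σ[e=2](S)) ⋈[g=e] ρ[u/z](S)) → 1
E2 stepwise |·|:
  S → 6
  ρ[u/z](S) → 6
  S → 6
  σ[e=2](S) → 1
  ρ[g/e](σ[e=2](S)) → 1
  (ρ[u/z](S) ⋈[e=g] ρ[g/e](σ[e=2](S))) → 1
  π[z,g,u,e]((ρ[u/z](S) ⋈[e=g] ρ[g/e](σ[e=2](S)))) → 1

E1 and E2 produce the same multiset:
z | g | u | e
p | 2 | p | 2

yes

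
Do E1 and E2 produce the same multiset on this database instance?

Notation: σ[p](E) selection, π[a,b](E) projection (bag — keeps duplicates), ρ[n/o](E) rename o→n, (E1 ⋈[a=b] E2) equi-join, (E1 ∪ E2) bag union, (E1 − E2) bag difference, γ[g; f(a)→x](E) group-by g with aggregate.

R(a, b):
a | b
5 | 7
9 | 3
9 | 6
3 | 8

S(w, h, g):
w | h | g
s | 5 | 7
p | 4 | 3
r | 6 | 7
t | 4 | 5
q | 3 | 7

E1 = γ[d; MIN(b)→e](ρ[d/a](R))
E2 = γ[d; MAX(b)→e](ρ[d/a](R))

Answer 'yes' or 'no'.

E1 subexpression sizes:
  R → 4
  ρ[d/a](R) → 4
  γ[d; MIN(b)→e](ρ[d/a](R)) → 3
E2 subexpression sizes:
  R → 4
  ρ[d/a](R) → 4
  γ[d; MAX(b)→e](ρ[d/a](R)) → 3

E1 result:
d | e
3 | 8
5 | 7
9 | 3
E2 result:
d | e
3 | 8
5 | 7
9 | 6
Witness: (9, 3) appears 1× in E1 but 0× in E2.

no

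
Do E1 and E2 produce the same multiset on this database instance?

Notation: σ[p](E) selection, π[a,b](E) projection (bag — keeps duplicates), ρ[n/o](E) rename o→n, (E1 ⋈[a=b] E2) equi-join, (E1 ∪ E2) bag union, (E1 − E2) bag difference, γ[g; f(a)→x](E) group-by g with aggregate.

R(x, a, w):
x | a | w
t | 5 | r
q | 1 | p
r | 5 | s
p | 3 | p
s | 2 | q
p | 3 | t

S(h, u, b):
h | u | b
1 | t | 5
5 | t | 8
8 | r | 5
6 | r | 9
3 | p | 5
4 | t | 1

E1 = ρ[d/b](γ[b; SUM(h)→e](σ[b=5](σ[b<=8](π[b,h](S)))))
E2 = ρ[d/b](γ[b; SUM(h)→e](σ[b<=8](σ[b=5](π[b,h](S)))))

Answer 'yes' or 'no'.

E1 stepwise |·|:
  S → 6
  π[b,h](S) → 6
  σ[b<=8](π[b,h](S)) → 5
  σ[b=5](σ[b<=8](π[b,h](S))) → 3
  γ[b; SUM(h)→e](σ[b=5](σ[b<=8](π[b,h](S)))) → 1
  ρ[d/b](γ[b; SUM(h)→e](σ[b=5](σ[b<=8](π[b,h](S))))) → 1
E2 stepwise |·|:
  S → 6
  π[b,h](S) → 6
  σ[b=5](π[b,h](S)) → 3
  σ[b<=8](σ[b=5](π[b,h](S))) → 3
  γ[b; SUM(h)→e](σ[b<=8](σ[b=5](π[b,h](S)))) → 1
  ρ[d/b](γ[b; SUM(h)→e](σ[b<=8](σ[b=5](π[b,h](S))))) → 1

E1 and E2 produce the same multiset:
d | e
5 | 12

yes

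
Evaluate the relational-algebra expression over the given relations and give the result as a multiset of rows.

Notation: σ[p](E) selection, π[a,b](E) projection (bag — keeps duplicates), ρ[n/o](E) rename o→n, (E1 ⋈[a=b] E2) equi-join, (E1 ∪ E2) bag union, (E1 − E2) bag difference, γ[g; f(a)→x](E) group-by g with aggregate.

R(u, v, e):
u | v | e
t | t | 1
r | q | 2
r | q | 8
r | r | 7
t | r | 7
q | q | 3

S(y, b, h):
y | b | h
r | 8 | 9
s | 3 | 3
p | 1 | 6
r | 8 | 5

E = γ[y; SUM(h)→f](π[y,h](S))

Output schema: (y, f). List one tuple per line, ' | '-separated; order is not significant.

Per-node cardinality:
  S → 4
  π[y,h](S) → 4
  γ[y; SUM(h)→f](π[y,h](S)) → 3

== RESULT ==
y | f
p | 6
r | 14
s | 3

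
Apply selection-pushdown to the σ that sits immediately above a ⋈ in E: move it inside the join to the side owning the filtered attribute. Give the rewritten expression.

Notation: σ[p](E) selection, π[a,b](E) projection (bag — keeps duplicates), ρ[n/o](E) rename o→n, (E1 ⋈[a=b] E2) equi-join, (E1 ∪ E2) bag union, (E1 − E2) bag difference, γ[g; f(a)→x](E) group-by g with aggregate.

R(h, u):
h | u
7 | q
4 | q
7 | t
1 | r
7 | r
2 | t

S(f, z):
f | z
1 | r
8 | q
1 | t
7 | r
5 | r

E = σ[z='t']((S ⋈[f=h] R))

σ filters on z, owned by the left side.
E' = (σ[z='t'](S) ⋈[f=h] R)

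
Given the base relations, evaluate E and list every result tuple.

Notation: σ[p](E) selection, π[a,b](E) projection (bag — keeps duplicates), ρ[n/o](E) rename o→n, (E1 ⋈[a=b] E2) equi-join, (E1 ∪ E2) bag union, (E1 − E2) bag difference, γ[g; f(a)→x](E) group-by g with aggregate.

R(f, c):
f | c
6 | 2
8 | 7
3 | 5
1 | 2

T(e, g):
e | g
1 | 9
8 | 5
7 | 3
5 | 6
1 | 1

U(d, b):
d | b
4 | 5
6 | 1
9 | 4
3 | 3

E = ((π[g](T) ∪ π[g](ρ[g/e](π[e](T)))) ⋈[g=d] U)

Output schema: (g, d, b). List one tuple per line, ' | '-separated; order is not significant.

Stepwise |·|:
  T → 5
  π[g](T) → 5
  T → 5
  π[e](T) → 5
  ρ[g/e](π[e](T)) → 5
  π[g](ρ[g/e](π[e](T))) → 5
  (π[g](T) ∪ π[g](ρ[g/e](π[e](T)))) → 10
  U → 4
  ((π[g](T) ∪ π[g](ρ[g/e](π[e](T)))) ⋈[g=d] U) → 3

== RESULT ==
g | d | b
3 | 3 | 3
6 | 6 | 1
9 | 9 | 4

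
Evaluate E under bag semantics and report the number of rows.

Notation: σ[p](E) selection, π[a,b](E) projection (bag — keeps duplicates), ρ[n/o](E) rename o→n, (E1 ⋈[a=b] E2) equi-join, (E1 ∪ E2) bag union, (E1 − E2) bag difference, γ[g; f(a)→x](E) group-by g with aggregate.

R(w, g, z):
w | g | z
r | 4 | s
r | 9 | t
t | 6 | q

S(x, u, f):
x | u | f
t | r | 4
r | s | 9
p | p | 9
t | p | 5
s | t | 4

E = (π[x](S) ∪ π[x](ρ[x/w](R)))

Per-node cardinality:
  S → 5
  π[x](S) → 5
  R → 3
  ρ[x/w](R) → 3
  π[x](ρ[x/w](R)) → 3
  (π[x](S) ∪ π[x](ρ[x/w](R))) → 8

|E| = 8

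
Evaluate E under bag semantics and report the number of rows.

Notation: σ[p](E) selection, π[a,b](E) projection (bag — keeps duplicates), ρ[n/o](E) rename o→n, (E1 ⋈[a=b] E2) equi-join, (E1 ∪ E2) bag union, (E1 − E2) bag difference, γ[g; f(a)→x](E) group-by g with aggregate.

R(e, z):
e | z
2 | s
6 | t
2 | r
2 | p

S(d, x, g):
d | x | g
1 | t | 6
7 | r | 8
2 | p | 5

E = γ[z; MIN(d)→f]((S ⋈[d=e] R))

Subexpression sizes:
  S → 3
  R → 4
  (S ⋈[d=e] R) → 3
  γ[z; MIN(d)→f]((S ⋈[d=e] R)) → 3

|E| = 3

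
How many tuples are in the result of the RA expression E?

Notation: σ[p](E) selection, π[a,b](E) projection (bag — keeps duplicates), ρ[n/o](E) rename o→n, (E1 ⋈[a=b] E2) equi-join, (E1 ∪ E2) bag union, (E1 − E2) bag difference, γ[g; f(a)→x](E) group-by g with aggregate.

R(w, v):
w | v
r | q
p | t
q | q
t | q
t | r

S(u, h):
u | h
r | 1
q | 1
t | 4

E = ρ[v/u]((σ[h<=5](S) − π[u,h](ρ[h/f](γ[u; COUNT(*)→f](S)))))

Per-node cardinality:
  S → 3
  σ[h<=5](S) → 3
  S → 3
  γ[u; COUNT(*)→f](S) → 3
  ρ[h/f](γ[u; COUNT(*)→f](S)) → 3
  π[u,h](ρ[h/f](γ[u; COUNT(*)→f](S))) → 3
  (σ[h<=5](S) − π[u,h](ρ[h/f](γ[u; COUNT(*)→f](S)))) → 1
  ρ[v/u]((σ[h<=5](S) − π[u,h](ρ[h/f](γ[u; COUNT(*)→f](S))))) → 1

|E| = 1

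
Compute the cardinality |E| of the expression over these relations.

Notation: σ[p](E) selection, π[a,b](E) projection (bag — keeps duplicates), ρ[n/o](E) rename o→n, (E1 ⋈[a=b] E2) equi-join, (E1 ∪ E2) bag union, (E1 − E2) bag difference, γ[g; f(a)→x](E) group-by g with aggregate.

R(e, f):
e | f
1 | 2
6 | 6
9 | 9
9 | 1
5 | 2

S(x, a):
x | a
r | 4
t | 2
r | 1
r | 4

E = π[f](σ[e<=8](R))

Stepwise |·|:
  R → 5
  σ[e<=8](R) → 3
  π[f](σ[e<=8](R)) → 3

|E| = 3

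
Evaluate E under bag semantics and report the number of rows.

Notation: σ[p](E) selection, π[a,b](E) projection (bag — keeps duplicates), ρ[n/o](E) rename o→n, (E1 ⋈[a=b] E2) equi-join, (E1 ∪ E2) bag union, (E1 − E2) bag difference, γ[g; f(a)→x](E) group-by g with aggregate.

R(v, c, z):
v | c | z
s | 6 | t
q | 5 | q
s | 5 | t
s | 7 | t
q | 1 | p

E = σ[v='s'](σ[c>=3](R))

Per-node cardinality:
  R → 5
  σ[c>=3](R) → 4
  σ[v='s'](σ[c>=3](R)) → 3

|E| = 3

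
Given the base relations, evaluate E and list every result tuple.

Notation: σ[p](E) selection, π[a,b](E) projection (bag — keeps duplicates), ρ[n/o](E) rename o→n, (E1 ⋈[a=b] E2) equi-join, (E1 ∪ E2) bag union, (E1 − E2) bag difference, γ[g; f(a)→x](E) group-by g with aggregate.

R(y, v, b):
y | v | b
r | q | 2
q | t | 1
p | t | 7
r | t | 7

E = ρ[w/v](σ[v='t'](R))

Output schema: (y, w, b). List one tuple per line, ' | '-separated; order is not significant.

Per-node cardinality:
  R → 4
  σ[v='t'](R) → 3
  ρ[w/v](σ[v='t'](R)) → 3

== RESULT ==
y | w | b
p | t | 7
q | t | 1
r | t | 7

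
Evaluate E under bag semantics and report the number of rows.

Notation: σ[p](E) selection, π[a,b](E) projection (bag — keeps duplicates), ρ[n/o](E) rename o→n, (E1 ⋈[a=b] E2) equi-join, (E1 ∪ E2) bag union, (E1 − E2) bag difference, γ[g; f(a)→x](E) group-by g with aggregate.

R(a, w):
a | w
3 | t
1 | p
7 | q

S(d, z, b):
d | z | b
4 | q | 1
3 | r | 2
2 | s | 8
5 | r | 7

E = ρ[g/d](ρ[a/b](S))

Row counts bottom-up:
  S → 4
  ρ[a/b](S) → 4
  ρ[g/d](ρ[a/b](S)) → 4

|E| = 4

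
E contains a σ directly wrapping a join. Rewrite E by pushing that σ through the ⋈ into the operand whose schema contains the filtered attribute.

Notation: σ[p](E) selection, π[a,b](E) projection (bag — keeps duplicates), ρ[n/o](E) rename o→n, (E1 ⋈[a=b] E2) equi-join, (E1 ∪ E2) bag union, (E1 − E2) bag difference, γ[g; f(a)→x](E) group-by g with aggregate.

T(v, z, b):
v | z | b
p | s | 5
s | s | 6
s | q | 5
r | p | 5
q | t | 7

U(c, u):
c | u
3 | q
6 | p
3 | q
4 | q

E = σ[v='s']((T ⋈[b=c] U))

σ filters on v, owned by the left side.
E' = (σ[v='s'](T) ⋈[b=c] U)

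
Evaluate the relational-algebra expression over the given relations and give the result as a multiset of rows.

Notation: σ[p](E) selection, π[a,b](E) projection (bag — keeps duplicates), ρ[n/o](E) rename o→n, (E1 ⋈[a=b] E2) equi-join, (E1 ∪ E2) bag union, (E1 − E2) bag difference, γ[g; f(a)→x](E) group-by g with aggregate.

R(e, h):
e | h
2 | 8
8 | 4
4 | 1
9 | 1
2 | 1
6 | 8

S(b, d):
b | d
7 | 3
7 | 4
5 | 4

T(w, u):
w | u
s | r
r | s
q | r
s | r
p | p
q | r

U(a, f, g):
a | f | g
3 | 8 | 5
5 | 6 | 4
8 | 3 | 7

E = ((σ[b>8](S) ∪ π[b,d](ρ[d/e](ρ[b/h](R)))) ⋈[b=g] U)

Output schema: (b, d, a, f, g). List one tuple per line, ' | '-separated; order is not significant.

Per-node cardinality:
  S → 3
  σ[b>8](S) → 0
  R → 6
  ρ[b/h](R) → 6
  ρ[d/e](ρ[b/h](R)) → 6
  π[b,d](ρ[d/e](ρ[b/h](R))) → 6
  (σ[b>8](S) ∪ π[b,d](ρ[d/e](ρ[b/h](R)))) → 6
  U → 3
  ((σ[b>8](S) ∪ π[b,d](ρ[d/e](ρ[b/h](R)))) ⋈[b=g] U) → 1

== RESULT ==
b | d | a | f | g
4 | 8 | 5 | 6 | 4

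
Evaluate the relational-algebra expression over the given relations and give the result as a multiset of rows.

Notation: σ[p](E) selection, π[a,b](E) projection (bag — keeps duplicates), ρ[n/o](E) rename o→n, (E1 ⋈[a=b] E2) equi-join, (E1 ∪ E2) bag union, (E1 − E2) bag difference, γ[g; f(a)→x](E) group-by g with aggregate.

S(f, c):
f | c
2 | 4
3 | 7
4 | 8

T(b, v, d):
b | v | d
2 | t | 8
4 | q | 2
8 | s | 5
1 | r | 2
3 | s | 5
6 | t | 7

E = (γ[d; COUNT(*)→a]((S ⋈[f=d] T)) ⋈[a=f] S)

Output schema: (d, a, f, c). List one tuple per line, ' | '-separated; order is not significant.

Per-node cardinality:
  S → 3
  T → 6
  (S ⋈[f=d] T) → 2
  γ[d; COUNT(*)→a]((S ⋈[f=d] T)) → 1
  S → 3
  (γ[d; COUNT(*)→a]((S ⋈[f=d] T)) ⋈[a=f] S) → 1

== RESULT ==
d | a | f | c
2 | 2 | 2 | 4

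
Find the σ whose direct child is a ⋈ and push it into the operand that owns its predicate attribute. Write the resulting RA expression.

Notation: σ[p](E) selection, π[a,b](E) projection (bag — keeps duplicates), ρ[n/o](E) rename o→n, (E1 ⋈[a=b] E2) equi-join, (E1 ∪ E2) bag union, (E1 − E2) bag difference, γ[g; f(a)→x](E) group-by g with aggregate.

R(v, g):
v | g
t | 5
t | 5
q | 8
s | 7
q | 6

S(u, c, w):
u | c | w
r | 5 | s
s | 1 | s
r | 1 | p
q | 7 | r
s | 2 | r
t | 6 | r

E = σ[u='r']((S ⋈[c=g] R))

σ filters on u, owned by the left side.
E' = (σ[u='r'](S) ⋈[c=g] R)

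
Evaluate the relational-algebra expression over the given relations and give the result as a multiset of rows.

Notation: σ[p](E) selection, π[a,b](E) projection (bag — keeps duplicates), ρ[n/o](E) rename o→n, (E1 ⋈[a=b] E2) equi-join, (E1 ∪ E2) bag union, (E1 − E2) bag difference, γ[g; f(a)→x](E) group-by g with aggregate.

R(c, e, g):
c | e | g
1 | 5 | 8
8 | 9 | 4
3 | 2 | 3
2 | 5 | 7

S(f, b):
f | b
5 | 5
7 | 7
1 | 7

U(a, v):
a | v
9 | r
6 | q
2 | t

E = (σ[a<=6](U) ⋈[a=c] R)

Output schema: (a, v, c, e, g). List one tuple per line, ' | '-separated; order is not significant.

Per-node cardinality:
  U → 3
  σ[a<=6](U) → 2
  R → 4
  (σ[a<=6](U) ⋈[a=c] R) → 1

== RESULT ==
a | v | c | e | g
2 | t | 2 | 5 | 7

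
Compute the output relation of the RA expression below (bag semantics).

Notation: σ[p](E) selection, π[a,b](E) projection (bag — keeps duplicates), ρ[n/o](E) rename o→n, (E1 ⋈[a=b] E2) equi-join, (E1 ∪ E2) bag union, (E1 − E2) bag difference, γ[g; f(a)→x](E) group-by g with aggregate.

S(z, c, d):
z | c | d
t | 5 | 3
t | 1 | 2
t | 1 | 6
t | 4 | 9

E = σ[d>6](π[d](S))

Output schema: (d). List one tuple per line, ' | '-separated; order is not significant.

Stepwise |·|:
  S → 4
  π[d](S) → 4
  σ[d>6](π[d](S)) → 1

== RESULT ==
d
9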